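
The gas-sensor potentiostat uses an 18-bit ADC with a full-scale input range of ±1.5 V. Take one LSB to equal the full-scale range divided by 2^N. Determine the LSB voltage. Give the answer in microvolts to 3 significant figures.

11.4 µV

Span: 1.5 V − (-1.5 V) = 3 V.
Number of codes = 2^18 = 262144.
Step size = 3/262144 V = 11.4 µV.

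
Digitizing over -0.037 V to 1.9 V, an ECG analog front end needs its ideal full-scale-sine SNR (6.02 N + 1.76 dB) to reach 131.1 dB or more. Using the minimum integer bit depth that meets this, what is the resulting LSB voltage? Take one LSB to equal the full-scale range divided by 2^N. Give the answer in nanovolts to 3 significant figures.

The full-scale span is 1.9 − (-0.037) = 1.937 V.
6.02 N + 1.76 ≥ 131.1 gives N ≥ 21.485, so the minimum integer is 22.
Step size = 1.937/4194304 V = 462 nV.

462 nV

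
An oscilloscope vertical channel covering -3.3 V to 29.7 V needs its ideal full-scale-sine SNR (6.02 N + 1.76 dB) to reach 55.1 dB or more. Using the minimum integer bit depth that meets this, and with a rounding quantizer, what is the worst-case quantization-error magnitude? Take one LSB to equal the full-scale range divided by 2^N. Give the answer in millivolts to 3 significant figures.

Full-scale range = 29.7 V − (-3.3 V) = 33 V.
Solving 6.02 N ≥ 55.1 − 1.76: N ≥ 8.860. Round up → N = 9.
Step size = 33/512 V = 64.453 mV.
Max error for round-to-nearest is LSB/2 = 32.2 mV.

32.2 mV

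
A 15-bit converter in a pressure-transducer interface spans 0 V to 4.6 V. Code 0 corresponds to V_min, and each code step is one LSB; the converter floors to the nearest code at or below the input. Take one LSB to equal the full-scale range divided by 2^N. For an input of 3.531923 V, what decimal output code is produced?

Span = 4.6 V. LSB = 4.6 V / 2^15 ≈ 140.4 µV.
code = ⌊(V_in − V_min)/LSB⌋ = ⌊(V_in − V_min) × 2^15 / range⌋
     = ⌊(3.531923 − (0)) × 32768 / 4.6⌋ = ⌊3.531923 × 32768/4.6⌋
     = ⌊25159.577⌋ = 25159.

25159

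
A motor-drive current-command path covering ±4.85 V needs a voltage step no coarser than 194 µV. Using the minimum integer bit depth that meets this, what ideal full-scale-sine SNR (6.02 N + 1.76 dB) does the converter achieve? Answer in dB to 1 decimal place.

98.1 dB

Range = 4.85 − (-4.85) = 9.7 V.
Required number of levels: 9.7/194 µV = 50000; smallest N with 2^N ≥ that is 16.
6.02(16) + 1.76 = 98.08 dB.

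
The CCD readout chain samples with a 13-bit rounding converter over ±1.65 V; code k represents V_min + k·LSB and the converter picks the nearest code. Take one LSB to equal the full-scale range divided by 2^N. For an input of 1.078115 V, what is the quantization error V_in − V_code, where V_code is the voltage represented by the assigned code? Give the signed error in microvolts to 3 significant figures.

+136 µV

Span: 1.65 V − (-1.65 V) = 3.3 V. LSB = 3.3 V / 2^13 ≈ 402.8 µV.
Position in LSBs: (1.078115 − (-1.65)) × 8192/3.3 = 6772.3388; rounding gives k = 6772.
V_code = -1.65 + (6772/8192) × 3.3 = 1.077978516 V.
V_in − V_code = 1.078115 − (1.077978516) = +136 µV.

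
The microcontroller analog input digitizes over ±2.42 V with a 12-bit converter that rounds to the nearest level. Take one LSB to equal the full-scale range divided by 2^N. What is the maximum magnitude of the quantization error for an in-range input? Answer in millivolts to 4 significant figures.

The full-scale span is 2.42 − (-2.42) = 4.84 V.
One LSB is 4.84 V / 4096 = 1.18164 mV.
Worst-case error for round-to-nearest is half an LSB: 0.5908 mV.

0.5908 mV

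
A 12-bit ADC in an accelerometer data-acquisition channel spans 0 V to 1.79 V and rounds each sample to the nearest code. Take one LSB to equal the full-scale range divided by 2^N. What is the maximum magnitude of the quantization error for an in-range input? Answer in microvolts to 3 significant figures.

219 µV

Range is 1.79 V.
LSB = 1.79 V ÷ 2^12 = 1.79/4096 V = 437.01 µV.
A rounding quantizer has |error| ≤ LSB/2 = 219 µV.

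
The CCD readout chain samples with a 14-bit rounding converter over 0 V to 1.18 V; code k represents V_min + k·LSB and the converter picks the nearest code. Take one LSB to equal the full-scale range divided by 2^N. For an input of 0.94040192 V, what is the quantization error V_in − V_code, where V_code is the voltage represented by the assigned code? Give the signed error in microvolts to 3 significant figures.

V_FS = 1.18 V. LSB = 1.18 V / 2^14 ≈ 72.02 µV.
(0.94040192 − (0)) / LSB = 0.94040192 × 16384/1.18 = 13057.2416. Nearest integer: k = 13057.
V_code = 0 + (13057/16384) × 1.18 = 0.94038452148 V.
e = 0.94040192 − (0.94038452148) = +17.4 µV.

+17.4 µV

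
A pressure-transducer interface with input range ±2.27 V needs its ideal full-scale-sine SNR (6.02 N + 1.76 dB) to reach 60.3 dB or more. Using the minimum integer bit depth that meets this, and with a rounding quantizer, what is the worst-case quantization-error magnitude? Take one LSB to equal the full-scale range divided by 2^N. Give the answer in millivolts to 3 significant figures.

Span: 2.27 V − (-2.27 V) = 4.54 V.
Solving 6.02 N ≥ 60.3 − 1.76: N ≥ 9.724. Round up → N = 10.
LSB = 4.54 V / 2^10 = 4.4336 mV.
Max error for round-to-nearest is LSB/2 = 2.22 mV.

2.22 mV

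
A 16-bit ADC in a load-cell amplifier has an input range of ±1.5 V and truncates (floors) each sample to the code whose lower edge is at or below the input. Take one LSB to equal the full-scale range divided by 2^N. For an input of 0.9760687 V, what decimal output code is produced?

The full-scale span is 1.5 − (-1.5) = 3 V. LSB = 3 V / 2^16 ≈ 45.78 µV.
code = ⌊(V_in − V_min)/LSB⌋ = ⌊(V_in − V_min) × 2^16 / range⌋
     = ⌊(0.9760687 − (-1.5)) × 65536 / 3⌋ = ⌊2.4760687 × 65536/3⌋
     = ⌊54090.546⌋ = 54090.

54090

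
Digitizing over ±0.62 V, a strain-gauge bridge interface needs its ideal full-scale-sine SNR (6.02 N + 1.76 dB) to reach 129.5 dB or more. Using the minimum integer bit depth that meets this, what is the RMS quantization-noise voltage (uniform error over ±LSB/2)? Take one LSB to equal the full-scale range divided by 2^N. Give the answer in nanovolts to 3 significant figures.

85.3 nV

Range = 0.62 − (-0.62) = 1.24 V.
N ≥ (129.5 − 1.76)/6.02 = 21.219 → N_min = 22.
One LSB is 1.24 V / 4194304 = 295.64 nV.
RMS noise = LSB/√12 = 85.3 nV.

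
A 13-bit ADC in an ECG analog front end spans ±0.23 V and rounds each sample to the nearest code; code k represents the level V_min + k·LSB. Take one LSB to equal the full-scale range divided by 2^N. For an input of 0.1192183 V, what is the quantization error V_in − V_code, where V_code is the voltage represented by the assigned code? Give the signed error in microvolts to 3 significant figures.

+6.87 µV

Range = 0.23 − (-0.23) = 0.46 V. LSB = 0.46 V / 2^13 ≈ 56.15 µV.
Position in LSBs: (0.1192183 − (-0.23)) × 8192/0.46 = 6219.1224; rounding gives k = 6219.
V_code = V_min + k × range/2^13 = -0.23 + 6219 × 0.46/8192 = 0.1192114258 V.
e = 0.1192183 − (0.1192114258) = +6.87 µV.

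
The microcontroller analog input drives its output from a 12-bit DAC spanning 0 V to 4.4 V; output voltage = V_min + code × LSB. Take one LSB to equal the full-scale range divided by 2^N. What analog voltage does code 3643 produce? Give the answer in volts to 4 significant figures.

3.913 V

V_FS = 4.4 V. LSB = 4.4 V / 2^12.
Output = V_min + (3643/4096) × range = 0 + 0.889404 × 4.4 V
      = 0 + 3.91338 = 3.91338 V.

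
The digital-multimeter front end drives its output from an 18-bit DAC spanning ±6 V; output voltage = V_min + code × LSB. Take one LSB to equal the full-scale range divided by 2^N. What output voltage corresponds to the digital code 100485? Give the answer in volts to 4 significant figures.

-1.400 V

Span: 6 V − (-6 V) = 12 V. LSB = 12 V / 2^18.
V_out = V_min + code × LSB = -6 V + 100485 × 12 V / 262144
      = -6 V + 4.59984 V = -1.40016 V.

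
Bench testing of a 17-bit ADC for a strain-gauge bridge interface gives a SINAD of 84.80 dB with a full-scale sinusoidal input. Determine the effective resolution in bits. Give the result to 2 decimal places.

Inverting SNR = 6.02 N + 1.76: N_eff = (84.80 − 1.76)/6.02 = 13.7940.

13.79 bits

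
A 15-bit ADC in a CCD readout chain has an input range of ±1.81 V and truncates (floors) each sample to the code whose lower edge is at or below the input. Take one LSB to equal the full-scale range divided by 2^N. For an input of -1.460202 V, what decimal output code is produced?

Full-scale range = 1.81 V − (-1.81 V) = 3.62 V. LSB = 3.62 V / 2^15 ≈ 110.5 µV.
code = ⌊(V_in − V_min)/LSB⌋ = ⌊(V_in − V_min) × 2^15 / range⌋
     = ⌊(-1.460202 − (-1.81)) × 32768 / 3.62⌋ = ⌊0.349798 × 32768/3.62⌋
     = ⌊3166.348⌋ = 3166.

3166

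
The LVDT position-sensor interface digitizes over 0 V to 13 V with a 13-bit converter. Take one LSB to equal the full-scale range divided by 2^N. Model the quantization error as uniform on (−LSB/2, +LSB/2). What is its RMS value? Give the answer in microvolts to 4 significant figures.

Full-scale range = 13 V.
Step size = 13/8192 V = 1.58691 mV.
For a uniform distribution on [−LSB/2, +LSB/2], V_rms = LSB/√12 = 1.58691 mV/3.4641 = 458.1 µV.

458.1 µV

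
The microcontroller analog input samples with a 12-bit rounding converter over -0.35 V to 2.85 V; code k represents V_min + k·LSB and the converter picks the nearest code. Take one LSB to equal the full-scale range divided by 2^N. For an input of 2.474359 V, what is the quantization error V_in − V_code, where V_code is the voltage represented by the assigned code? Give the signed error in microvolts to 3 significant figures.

The full-scale span is 2.85 − (-0.35) = 3.2 V. LSB = 3.2 V / 2^12 ≈ 0.7813 mV.
(V_in − V_min)/LSB = (2.474359 − (-0.35)) × 4096/3.2 = 3615.1795 → nearest code k = 3615.
V_code = V_min + k × range/2^12 = -0.35 + 3615 × 3.2/4096 = 2.474218750 V.
Error = V_in − V_code = 2.474359 − (2.474218750) = +140 µV.

+140 µV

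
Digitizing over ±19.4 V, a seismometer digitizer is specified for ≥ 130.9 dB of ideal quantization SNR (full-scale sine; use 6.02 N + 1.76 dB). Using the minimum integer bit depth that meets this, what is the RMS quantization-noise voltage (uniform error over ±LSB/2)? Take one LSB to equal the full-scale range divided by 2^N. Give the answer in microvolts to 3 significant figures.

2.67 µV

The full-scale span is 19.4 − (-19.4) = 38.8 V.
Required N = ⌈(130.9 − 1.76)/6.02⌉ = ⌈21.452⌉ = 22.
Step size = 38.8/4194304 V = 9.2506 µV.
σ_q = LSB/√12 = 9.2506 µV/3.4641 = 2.67 µV.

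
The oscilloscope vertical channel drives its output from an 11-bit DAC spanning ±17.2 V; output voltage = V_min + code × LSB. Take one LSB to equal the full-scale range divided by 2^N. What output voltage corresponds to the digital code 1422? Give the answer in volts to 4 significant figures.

6.685 V

Span: 17.2 V − (-17.2 V) = 34.4 V. LSB = 34.4 V / 2^11.
V_out = -17.2 + 1422 × (34.4/2048) V
      = -17.2 V + 23.8852 V = 6.68516 V.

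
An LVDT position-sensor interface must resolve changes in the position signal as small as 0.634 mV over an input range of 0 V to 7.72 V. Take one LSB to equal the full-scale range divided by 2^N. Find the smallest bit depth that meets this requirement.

14 bits

Range is 7.72 V.
Required number of levels: 7.72/0.634 mV = 12177; smallest N with 2^N ≥ that is 14.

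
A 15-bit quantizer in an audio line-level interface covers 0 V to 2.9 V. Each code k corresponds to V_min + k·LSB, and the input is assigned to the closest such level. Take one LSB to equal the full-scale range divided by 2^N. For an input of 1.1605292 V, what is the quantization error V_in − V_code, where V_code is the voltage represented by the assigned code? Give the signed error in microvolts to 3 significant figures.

+15.9 µV

V_FS = 2.9 V. LSB = 2.9 V / 2^15 ≈ 88.50 µV.
(V_in − V_min)/LSB = (1.1605292 − (0)) × 32768/2.9 = 13113.1796 → nearest code k = 13113.
V_code = 0 + (13113/32768) × 2.9 = 1.1605133057 V.
V_in − V_code = 1.1605292 − (1.1605133057) = +15.9 µV.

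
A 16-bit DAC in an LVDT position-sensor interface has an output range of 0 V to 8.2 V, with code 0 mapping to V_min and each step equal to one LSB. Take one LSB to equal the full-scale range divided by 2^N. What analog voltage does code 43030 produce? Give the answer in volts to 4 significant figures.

5.384 V

Full-scale range = 8.2 V. LSB = 8.2 V / 2^16.
Output = V_min + (43030/65536) × range = 0 + 0.656586 × 8.2 V
      = 0 + 5.38400 = 5.38400 V.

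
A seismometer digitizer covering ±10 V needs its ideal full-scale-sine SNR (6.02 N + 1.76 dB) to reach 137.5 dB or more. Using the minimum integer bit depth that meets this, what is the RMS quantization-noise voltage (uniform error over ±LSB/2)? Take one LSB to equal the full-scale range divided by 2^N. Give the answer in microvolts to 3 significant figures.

0.688 µV

Range = 10 − (-10) = 20 V.
6.02 N + 1.76 ≥ 137.5 gives N ≥ 22.548, so the minimum integer is 23.
LSB = 20 V ÷ 2^23 = 20/8388608 V = 2.3842 µV.
V_rms = LSB/√12 = 0.688 µV.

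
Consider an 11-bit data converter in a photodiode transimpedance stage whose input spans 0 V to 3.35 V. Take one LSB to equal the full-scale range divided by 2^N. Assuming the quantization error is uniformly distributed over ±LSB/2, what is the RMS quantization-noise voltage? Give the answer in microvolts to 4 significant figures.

472.2 µV

Full-scale range = 3.35 V.
Step size = 3.35/2048 V = 1.63574 mV.
For a uniform distribution on [−LSB/2, +LSB/2], V_rms = LSB/√12 = 1.63574 mV/3.4641 = 472.2 µV.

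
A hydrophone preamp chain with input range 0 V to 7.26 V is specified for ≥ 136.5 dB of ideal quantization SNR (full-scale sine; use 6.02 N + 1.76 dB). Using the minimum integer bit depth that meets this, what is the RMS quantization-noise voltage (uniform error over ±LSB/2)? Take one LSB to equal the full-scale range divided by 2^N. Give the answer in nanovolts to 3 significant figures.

250 nV

Range is 7.26 V.
6.02 N + 1.76 ≥ 136.5 gives N ≥ 22.382, so the minimum integer is 23.
Step size = 7.26/8388608 V = 0.86546 µV.
RMS noise = LSB/√12 = 250 nV.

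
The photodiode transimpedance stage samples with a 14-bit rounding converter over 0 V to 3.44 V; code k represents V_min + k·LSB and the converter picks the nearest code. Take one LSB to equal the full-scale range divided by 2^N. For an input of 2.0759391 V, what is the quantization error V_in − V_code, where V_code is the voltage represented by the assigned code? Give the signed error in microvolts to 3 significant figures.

+55.3 µV

Full-scale range = 3.44 V. LSB = 3.44 V / 2^14 ≈ 210.0 µV.
(2.0759391 − (0)) / LSB = 2.0759391 × 16384/3.44 = 9887.2634. Nearest integer: k = 9887.
V_code = V_min + k × range/2^14 = 0 + 9887 × 3.44/16384 = 2.0758837891 V.
Error = V_in − V_code = 2.0759391 − (2.0758837891) = +55.3 µV.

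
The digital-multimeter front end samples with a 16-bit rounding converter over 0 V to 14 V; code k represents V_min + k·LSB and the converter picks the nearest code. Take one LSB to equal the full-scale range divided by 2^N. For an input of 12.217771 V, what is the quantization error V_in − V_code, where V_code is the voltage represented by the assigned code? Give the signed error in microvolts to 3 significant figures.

+28.1 µV

Range is 14 V. LSB = 14 V / 2^16 ≈ 213.6 µV.
(V_in − V_min)/LSB = (12.217771 − (0)) × 65536/14 = 57193.1314 → nearest code k = 57193.
Reconstructed level: 0 + 57193 × 14/65536 V = 12.217742920 V.
V_in − V_code = 12.217771 − (12.217742920) = +28.1 µV.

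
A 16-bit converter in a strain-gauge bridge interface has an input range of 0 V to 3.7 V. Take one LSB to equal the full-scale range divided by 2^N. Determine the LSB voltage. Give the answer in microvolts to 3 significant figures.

56.5 µV

Span = 3.7 V.
Number of codes = 2^16 = 65536.
LSB = 3.7 V / 2^16 = 56.5 µV.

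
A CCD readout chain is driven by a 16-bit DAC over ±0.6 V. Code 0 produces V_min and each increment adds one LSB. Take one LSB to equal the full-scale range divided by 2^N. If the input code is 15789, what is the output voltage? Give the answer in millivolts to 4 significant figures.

-310.9 mV

Range = 0.6 − (-0.6) = 1.2 V. LSB = 1.2 V / 2^16.
V_out = -0.6 + 15789 × (1.2/65536) V
      = -0.6 V + 0.289105 V = -0.310895 V.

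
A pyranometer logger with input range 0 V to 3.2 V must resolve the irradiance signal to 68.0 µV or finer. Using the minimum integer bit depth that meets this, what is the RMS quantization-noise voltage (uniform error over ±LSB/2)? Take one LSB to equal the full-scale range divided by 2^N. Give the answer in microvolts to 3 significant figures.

Span = 3.2 V.
3.2 V / 68.0 µV = 47060. Since 2^15 = 32768 and 2^16 = 65536, N = 16.
Step size = 3.2/65536 V = 48.828 µV.
σ_q = LSB/√12 = 48.828 µV/3.4641 = 14.1 µV.

14.1 µV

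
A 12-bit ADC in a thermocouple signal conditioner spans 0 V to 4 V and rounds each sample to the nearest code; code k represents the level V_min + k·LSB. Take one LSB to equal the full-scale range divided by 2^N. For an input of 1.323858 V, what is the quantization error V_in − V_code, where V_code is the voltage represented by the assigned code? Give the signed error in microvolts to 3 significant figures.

Span = 4 V. LSB = 4 V / 2^12 ≈ 0.9766 mV.
(1.323858 − (0)) / LSB = 1.323858 × 4096/4 = 1355.6306. Nearest integer: k = 1356.
V_code = 0 + (1356/4096) × 4 = 1.324218750 V.
Error = V_in − V_code = 1.323858 − (1.324218750) = −361 µV.

−361 µV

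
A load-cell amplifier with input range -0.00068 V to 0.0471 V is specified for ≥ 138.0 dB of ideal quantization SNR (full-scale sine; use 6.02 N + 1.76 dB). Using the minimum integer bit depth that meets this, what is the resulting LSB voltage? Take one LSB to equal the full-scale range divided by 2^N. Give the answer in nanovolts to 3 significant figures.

The full-scale span is 0.0471 − (-0.00068) = 0.04778 V.
Solving 6.02 N ≥ 138.0 − 1.76: N ≥ 22.631. Round up → N = 23.
LSB = 0.04778 V / 2^23 = 5.70 nV.

5.70 nV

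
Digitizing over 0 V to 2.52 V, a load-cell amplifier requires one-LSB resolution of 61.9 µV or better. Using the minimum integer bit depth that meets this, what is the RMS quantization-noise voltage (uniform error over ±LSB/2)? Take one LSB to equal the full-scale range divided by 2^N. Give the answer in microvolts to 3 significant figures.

11.1 µV

Span = 2.52 V.
2.52 V / 61.9 µV = 40710. Since 2^15 = 32768 and 2^16 = 65536, N = 16.
Step size = 2.52/65536 V = 38.452 µV.
V_rms = LSB/√12 = 11.1 µV.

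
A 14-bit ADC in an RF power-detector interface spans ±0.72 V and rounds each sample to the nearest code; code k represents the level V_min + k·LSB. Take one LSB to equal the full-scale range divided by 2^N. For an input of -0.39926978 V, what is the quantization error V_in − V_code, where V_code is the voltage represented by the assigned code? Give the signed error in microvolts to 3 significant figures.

+17.3 µV

Span: 0.72 V − (-0.72 V) = 1.44 V. LSB = 1.44 V / 2^14 ≈ 87.89 µV.
Position in LSBs: (-0.39926978 − (-0.72)) × 16384/1.44 = 3649.1972; rounding gives k = 3649.
V_code = V_min + k × range/2^14 = -0.72 + 3649 × 1.44/16384 = -0.39928710938 V.
e = -0.39926978 − (-0.39928710938) = +17.3 µV.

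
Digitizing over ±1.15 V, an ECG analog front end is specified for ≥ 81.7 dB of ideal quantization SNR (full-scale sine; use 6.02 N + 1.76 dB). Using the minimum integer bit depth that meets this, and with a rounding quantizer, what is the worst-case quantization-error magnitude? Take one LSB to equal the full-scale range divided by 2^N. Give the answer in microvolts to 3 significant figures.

Range = 1.15 − (-1.15) = 2.3 V.
6.02 N + 1.76 ≥ 81.7 gives N ≥ 13.279, so the minimum integer is 14.
One LSB is 2.3 V / 16384 = 140.38 µV.
Max error for round-to-nearest is LSB/2 = 70.2 µV.

70.2 µV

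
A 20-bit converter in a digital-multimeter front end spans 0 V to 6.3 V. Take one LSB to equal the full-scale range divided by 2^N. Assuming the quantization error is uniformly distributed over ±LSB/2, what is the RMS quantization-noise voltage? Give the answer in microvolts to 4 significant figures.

Span = 6.3 V.
One LSB is 6.3 V / 1048576 = 6.00815 µV.
RMS of a uniform error over width LSB is LSB/√12 = 1.734 µV.

1.734 µV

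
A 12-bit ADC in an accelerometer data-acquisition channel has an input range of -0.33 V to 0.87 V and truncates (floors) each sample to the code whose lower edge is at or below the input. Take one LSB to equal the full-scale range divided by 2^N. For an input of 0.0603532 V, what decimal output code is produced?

1332

The full-scale span is 0.87 − (-0.33) = 1.2 V. LSB = 1.2 V / 2^12 ≈ 293.0 µV.
code = ⌊(V_in − V_min)/LSB⌋ = ⌊(V_in − V_min) × 2^12 / range⌋
     = ⌊(0.0603532 − (-0.33)) × 4096 / 1.2⌋ = ⌊0.3903532 × 4096/1.2⌋
     = ⌊1332.406⌋ = 1332.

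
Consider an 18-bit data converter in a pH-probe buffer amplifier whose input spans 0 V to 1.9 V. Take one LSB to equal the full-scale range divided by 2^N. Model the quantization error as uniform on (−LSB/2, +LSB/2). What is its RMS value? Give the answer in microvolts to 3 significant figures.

Span = 1.9 V.
LSB = 1.9 V ÷ 2^18 = 1.9/262144 V = 7.2479 µV.
σ_q = LSB/√12 = 7.2479 µV/3.4641 = 2.09 µV.

2.09 µV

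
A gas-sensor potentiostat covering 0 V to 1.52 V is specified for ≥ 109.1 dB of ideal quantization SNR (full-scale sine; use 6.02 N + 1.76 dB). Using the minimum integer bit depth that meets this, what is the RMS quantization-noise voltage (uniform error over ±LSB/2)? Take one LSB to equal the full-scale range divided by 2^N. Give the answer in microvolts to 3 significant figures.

Span = 1.52 V.
N ≥ (109.1 − 1.76)/6.02 = 17.831 → N_min = 18.
Step size = 1.52/262144 V = 5.7983 µV.
V_rms = LSB/√12 = 1.67 µV.

1.67 µV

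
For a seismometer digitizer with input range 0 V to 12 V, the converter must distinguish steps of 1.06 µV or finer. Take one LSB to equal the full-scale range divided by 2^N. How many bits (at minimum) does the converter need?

24 bits

Full-scale range = 12 V.
Required number of levels: 12/1.06 µV = 1.1321e7; smallest N with 2^N ≥ that is 24.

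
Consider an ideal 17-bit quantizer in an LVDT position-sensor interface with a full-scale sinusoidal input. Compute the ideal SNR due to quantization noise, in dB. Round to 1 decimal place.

104.1 dB

Ideal quantization SNR: 6.02 × 17 + 1.76 dB = 104.1 dB.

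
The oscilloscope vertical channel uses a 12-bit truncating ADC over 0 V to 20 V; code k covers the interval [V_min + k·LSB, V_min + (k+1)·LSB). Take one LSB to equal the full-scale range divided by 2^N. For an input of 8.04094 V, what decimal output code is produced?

Span = 20 V. LSB = 20 V / 2^12 ≈ 4.883 mV.
code = ⌊(V_in − V_min)/LSB⌋ = ⌊(V_in − V_min) × 2^12 / range⌋
     = ⌊(8.04094 − (0)) × 4096 / 20⌋ = ⌊8.04094 × 4096/20⌋
     = ⌊1646.785⌋ = 1646.

1646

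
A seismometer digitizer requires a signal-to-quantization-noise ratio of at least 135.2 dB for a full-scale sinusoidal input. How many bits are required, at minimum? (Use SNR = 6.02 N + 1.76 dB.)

N ≥ (135.2 − 1.76)/6.02 = 22.166 → N_min = 23.

23 bits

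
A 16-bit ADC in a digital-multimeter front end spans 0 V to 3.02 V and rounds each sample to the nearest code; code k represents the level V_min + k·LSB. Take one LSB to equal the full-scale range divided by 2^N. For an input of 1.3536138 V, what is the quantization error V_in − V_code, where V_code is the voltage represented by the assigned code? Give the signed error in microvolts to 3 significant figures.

+14.6 µV

V_FS = 3.02 V. LSB = 3.02 V / 2^16 ≈ 46.08 µV.
(1.3536138 − (0)) / LSB = 1.3536138 × 65536/3.02 = 29374.3159. Nearest integer: k = 29374.
V_code = V_min + k × range/2^16 = 0 + 29374 × 3.02/65536 = 1.3535992432 V.
e = 1.3536138 − (1.3535992432) = +14.6 µV.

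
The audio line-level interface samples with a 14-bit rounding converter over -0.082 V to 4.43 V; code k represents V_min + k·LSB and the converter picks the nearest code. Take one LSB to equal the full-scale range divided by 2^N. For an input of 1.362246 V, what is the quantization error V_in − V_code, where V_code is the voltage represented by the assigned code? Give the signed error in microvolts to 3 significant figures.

Range = 4.43 − (-0.082) = 4.512 V. LSB = 4.512 V / 2^14 ≈ 275.4 µV.
(V_in − V_min)/LSB = (1.362246 − (-0.082)) × 16384/4.512 = 5244.3543 → nearest code k = 5244.
V_code = -0.082 + (5244/16384) × 4.512 = 1.3621484375 V.
Error = V_in − V_code = 1.362246 − (1.3621484375) = +97.6 µV.

+97.6 µV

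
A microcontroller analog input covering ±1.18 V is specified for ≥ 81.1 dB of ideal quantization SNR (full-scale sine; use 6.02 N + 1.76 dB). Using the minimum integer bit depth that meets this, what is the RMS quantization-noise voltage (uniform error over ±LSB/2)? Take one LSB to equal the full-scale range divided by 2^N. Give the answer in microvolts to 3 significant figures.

Span: 1.18 V − (-1.18 V) = 2.36 V.
N ≥ (81.1 − 1.76)/6.02 = 13.179 → N_min = 14.
Step size = 2.36/16384 V = 144.04 µV.
RMS noise = LSB/√12 = 41.6 µV.

41.6 µV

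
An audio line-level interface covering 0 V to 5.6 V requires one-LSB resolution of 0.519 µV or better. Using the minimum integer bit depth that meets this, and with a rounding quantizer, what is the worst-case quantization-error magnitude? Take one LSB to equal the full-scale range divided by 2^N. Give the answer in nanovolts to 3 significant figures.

167 nV

Range is 5.6 V.
5.6 V / 0.519 µV = 1.079e7. Since 2^23 = 8388608 and 2^24 = 16777216, N = 24.
LSB = 5.6 V / 2^24 = 333.79 nV.
|e|_max = LSB/2 = 167 nV.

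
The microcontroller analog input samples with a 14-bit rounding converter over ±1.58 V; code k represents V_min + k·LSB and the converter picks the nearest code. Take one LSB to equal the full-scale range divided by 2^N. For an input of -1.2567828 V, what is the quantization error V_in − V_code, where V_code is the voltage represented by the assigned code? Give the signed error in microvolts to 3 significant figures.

Full-scale range = 1.58 V − (-1.58 V) = 3.16 V. LSB = 3.16 V / 2^14 ≈ 192.9 µV.
(-1.2567828 − (-1.58)) / LSB = 0.3232172 × 16384/3.16 = 1675.8198. Nearest integer: k = 1676.
V_code = -1.58 + (1676/16384) × 3.16 = -1.2567480469 V.
V_in − V_code = -1.2567828 − (-1.2567480469) = −34.8 µV.

−34.8 µV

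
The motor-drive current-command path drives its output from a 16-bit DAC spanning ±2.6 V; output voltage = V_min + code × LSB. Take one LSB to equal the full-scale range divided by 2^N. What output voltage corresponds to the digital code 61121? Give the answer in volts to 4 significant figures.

2.250 V

Range = 2.6 − (-2.6) = 5.2 V. LSB = 5.2 V / 2^16.
V_out = -2.6 + 61121 × (5.2/65536) V
      = -2.6 V + 4.84969 V = 2.24969 V.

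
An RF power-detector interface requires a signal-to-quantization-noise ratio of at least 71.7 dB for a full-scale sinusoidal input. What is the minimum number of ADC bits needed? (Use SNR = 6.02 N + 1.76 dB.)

12 bits

6.02 N + 1.76 ≥ 71.7 gives N ≥ 11.618, so the minimum integer is 12.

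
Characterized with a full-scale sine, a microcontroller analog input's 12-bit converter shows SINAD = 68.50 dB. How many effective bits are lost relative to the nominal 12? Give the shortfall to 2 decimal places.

ENOB = (SINAD − 1.76)/6.02 = (68.50 − 1.76)/6.02 = 11.0864 bits.
Shortfall = 12 − 11.0864 = 0.9136 bits.

0.91 bits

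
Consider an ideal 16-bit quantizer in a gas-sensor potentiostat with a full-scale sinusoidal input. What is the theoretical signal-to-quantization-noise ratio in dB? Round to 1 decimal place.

98.1 dB

For an ideal N-bit converter with full-scale sine input, SNR = 6.02 N + 1.76 dB. SNR = 6.02 × 16 + 1.76 = 96.32 + 1.76 = 98.08 dB.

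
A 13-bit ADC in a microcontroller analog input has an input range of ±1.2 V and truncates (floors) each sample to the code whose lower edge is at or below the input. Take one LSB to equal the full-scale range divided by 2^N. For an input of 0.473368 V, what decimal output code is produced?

5711

Range = 1.2 − (-1.2) = 2.4 V. LSB = 2.4 V / 2^13 ≈ 293.0 µV.
(V_in − V_min) × 2^13/range = (0.473368 − (-1.2)) × 8192/2.4 = 5711.763.
Floor → code = 5711.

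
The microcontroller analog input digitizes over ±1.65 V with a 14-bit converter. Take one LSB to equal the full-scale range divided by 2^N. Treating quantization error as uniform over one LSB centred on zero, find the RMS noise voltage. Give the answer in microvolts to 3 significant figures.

58.1 µV

Range = 1.65 − (-1.65) = 3.3 V.
LSB = 3.3 V / 2^14 = 201.42 µV.
For a uniform distribution on [−LSB/2, +LSB/2], V_rms = LSB/√12 = 201.42 µV/3.4641 = 58.1 µV.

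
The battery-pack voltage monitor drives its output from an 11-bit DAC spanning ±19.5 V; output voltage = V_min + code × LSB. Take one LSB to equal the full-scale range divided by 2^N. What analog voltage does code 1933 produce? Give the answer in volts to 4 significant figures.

Range = 19.5 − (-19.5) = 39 V. LSB = 39 V / 2^11.
Output = V_min + (1933/2048) × range = -19.5 + 0.943848 × 39 V
      = -19.5 V + 36.8101 V = 17.3101 V.

17.31 V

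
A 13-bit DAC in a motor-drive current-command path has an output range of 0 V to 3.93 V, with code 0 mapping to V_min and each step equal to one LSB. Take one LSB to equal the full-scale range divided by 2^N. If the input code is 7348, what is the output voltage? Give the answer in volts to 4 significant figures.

3.525 V

Full-scale range = 3.93 V. LSB = 3.93 V / 2^13.
Output = V_min + (7348/8192) × range = 0 + 0.896973 × 3.93 V
      = 0 V + 3.52510 V = 3.52510 V.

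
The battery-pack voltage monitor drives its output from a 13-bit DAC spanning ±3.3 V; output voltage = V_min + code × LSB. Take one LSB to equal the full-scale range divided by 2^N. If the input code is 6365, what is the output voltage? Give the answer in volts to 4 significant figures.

1.828 V

The full-scale span is 3.3 − (-3.3) = 6.6 V. LSB = 6.6 V / 2^13.
V_out = V_min + code × LSB = -3.3 V + 6365 × 6.6 V / 8192
      = -3.3 V + 5.12805 V = 1.82805 V.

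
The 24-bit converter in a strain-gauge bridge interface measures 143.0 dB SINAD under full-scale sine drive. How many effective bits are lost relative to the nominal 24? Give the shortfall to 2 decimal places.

N_eff = (143.0 − 1.76)/6.02 = 23.4618 bits.
24 − 23.4618 = 0.54 bits below nominal.

0.54 bits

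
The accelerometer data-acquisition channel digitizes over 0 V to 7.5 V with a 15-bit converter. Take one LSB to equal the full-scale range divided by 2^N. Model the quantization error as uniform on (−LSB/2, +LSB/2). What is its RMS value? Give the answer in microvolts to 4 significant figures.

Span = 7.5 V.
One LSB is 7.5 V / 32768 = 228.882 µV.
σ_q = LSB/√12 = 228.882 µV/3.4641 = 66.07 µV.

66.07 µV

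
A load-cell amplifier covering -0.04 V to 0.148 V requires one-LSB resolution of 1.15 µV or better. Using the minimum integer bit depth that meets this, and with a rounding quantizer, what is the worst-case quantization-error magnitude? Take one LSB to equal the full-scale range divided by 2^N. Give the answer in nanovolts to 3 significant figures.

Span: 0.148 V − (-0.04 V) = 0.188 V.
Required number of levels: 0.188/1.15 µV = 163480; smallest N with 2^N ≥ that is 18.
LSB = 0.188 V / 2^18 = 0.71716 µV.
Half an LSB is 359 nV.

359 nV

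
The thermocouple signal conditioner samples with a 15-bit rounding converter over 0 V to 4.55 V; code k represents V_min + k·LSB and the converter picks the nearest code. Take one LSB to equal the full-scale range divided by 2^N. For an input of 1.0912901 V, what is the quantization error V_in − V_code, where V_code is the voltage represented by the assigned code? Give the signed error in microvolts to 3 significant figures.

+28.8 µV

Span = 4.55 V. LSB = 4.55 V / 2^15 ≈ 138.9 µV.
(V_in − V_min)/LSB = (1.0912901 − (0)) × 32768/4.55 = 7859.2075 → nearest code k = 7859.
V_code = V_min + k × range/2^15 = 0 + 7859 × 4.55/32768 = 1.0912612915 V.
Error = V_in − V_code = 1.0912901 − (1.0912612915) = +28.8 µV.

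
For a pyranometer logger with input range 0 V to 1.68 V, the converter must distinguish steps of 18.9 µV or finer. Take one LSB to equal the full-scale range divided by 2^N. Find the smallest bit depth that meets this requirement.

Span = 1.68 V.
1.68 V / 18.9 µV = 88890. Since 2^16 = 65536 and 2^17 = 131072, N = 17.

17 bits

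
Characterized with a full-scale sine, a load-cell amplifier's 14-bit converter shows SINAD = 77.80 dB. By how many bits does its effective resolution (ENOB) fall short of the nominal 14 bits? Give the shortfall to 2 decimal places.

1.37 bits

N_eff = (77.80 − 1.76)/6.02 = 12.6312 bits.
Shortfall = 14 − 12.6312 = 1.3688 bits.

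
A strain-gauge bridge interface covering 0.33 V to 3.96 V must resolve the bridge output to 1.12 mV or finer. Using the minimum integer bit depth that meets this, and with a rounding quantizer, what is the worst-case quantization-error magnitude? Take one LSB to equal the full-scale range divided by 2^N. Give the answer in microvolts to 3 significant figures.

443 µV

Span: 3.96 V − (0.33 V) = 3.63 V.
3.63 V / 1.12 mV = 3241. Since 2^11 = 2048 and 2^12 = 4096, N = 12.
Step size = 3.63/4096 V = 0.88623 mV.
Half an LSB is 443 µV.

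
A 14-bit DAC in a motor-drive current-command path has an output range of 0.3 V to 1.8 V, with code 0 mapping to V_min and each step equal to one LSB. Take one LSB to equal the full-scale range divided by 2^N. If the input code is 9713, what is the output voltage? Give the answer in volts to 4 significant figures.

1.189 V

Range = 1.8 − (0.3) = 1.5 V. LSB = 1.5 V / 2^14.
V_out = V_min + code × LSB = 0.3 V + 9713 × 1.5 V / 16384
      = 0.3 V + 0.889252 V = 1.18925 V.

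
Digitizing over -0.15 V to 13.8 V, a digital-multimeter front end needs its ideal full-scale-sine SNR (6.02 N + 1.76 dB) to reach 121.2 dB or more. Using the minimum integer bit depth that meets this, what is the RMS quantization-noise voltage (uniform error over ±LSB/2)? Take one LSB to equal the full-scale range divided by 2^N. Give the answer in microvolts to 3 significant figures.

3.84 µV

Full-scale range = 13.8 V − (-0.15 V) = 13.95 V.
6.02 N + 1.76 ≥ 121.2 gives N ≥ 19.841, so the minimum integer is 20.
Step size = 13.95/1048576 V = 13.304 µV.
σ_q = LSB/√12 = 13.304 µV/3.4641 = 3.84 µV.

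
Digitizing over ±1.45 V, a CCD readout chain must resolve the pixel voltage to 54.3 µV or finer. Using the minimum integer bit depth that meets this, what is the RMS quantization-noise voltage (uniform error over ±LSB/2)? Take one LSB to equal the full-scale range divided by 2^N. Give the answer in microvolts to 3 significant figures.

Range = 1.45 − (-1.45) = 2.9 V.
Levels needed ≥ 2.9/54.3 µV = 53410. 2^16 = 65536 suffices, so N_min = 16.
LSB = 2.9 V / 2^16 = 44.250 µV.
V_rms = LSB/√12 = 12.8 µV.

12.8 µV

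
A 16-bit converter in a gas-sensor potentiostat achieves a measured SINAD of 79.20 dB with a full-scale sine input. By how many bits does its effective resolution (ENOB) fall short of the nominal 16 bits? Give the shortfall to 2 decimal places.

3.14 bits

Effective bits = (79.20 − 1.76)/6.02 = 12.8638.
Shortfall = 16 − 12.8638 = 3.1362 bits.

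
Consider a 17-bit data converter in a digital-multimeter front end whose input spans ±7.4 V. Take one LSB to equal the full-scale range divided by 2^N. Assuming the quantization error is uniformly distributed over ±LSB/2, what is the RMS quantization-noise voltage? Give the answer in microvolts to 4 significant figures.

32.60 µV

The full-scale span is 7.4 − (-7.4) = 14.8 V.
One LSB is 14.8 V / 131072 = 112.915 µV.
RMS of a uniform error over width LSB is LSB/√12 = 32.60 µV.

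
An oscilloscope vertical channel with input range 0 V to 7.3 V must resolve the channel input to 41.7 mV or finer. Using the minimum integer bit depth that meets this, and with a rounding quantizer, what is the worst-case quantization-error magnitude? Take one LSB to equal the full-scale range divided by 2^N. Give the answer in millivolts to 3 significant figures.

Span = 7.3 V.
7.3 V / 41.7 mV = 175.1. Since 2^7 = 128 and 2^8 = 256, N = 8.
LSB = 7.3 V / 2^8 = 28.516 mV.
Max error for round-to-nearest is LSB/2 = 14.3 mV.

14.3 mV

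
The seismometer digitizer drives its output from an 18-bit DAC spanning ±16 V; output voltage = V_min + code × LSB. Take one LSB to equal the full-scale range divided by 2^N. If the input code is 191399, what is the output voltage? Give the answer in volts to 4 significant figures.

7.364 V

Span: 16 V − (-16 V) = 32 V. LSB = 32 V / 2^18.
Output = V_min + (191399/262144) × range = -16 + 0.730129 × 32 V
      = -16 + 23.3641 = 7.36414 V.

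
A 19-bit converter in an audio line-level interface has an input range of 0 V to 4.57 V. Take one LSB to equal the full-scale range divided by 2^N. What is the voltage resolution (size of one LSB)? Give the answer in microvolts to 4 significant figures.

8.717 µV

Span = 4.57 V.
There are 2^19 = 524288 steps.
Step size = 4.57/524288 V = 8.717 µV.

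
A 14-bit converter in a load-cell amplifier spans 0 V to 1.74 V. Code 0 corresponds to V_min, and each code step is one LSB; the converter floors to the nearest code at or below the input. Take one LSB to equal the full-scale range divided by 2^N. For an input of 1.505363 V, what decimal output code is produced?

Range is 1.74 V. LSB = 1.74 V / 2^14 ≈ 106.2 µV.
V_in − V_min = 1.505363 − (0) = 1.505363 V.
Divide by LSB: 1.505363 × 16384/1.74 = 14174.6364.
Truncating gives code 14174.

14174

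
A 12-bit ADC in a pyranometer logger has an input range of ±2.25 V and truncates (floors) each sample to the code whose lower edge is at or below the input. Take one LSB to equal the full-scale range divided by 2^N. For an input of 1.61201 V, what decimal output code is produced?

3515

Range = 2.25 − (-2.25) = 4.5 V. LSB = 4.5 V / 2^12 ≈ 1.099 mV.
(V_in − V_min) × 2^12/range = (1.61201 − (-2.25)) × 4096/4.5 = 3515.287.
Floor → code = 3515.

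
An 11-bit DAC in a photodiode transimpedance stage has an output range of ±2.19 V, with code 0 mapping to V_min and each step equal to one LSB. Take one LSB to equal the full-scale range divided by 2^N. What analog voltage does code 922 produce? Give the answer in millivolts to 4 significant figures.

Span: 2.19 V − (-2.19 V) = 4.38 V. LSB = 4.38 V / 2^11.
V_out = -2.19 + 922 × (4.38/2048) V
      = -2.19 V + 1.97186 V = -0.218145 V.

-218.1 mV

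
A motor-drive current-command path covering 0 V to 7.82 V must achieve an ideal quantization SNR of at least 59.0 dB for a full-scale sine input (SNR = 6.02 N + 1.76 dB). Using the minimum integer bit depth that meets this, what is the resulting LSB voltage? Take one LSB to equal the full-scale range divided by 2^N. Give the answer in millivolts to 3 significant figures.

7.64 mV

V_FS = 7.82 V.
6.02 N + 1.76 ≥ 59.0 gives N ≥ 9.508, so the minimum integer is 10.
One LSB is 7.82 V / 1024 = 7.64 mV.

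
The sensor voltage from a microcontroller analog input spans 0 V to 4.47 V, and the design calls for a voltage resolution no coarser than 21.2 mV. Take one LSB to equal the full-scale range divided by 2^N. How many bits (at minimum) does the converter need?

Span = 4.47 V.
Need 2^N ≥ 4.47 V / 21.2 mV = 210.8 → N_min = 8.

8 bits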